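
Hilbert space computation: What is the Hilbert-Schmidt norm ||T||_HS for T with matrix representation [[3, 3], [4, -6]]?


The Hilbert-Schmidt norm is sqrt(sum of squares of all entries).
Sum of squares = 3^2 + 3^2 + 4^2 + (-6)^2
= 9 + 9 + 16 + 36 = 70
||T||_HS = sqrt(70) = 8.3666

8.3666


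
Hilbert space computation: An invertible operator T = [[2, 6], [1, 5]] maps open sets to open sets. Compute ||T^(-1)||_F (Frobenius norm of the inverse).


det(T) = 2*5 - 6*1 = 4
T^(-1) = (1/4) * [[5, -6], [-1, 2]] = [[1.2500, -1.5000], [-0.2500, 0.5000]]
||T^(-1)||_F^2 = 1.2500^2 + (-1.5000)^2 + (-0.2500)^2 + 0.5000^2 = 4.1250
||T^(-1)||_F = sqrt(4.1250) = 2.0310

2.0310


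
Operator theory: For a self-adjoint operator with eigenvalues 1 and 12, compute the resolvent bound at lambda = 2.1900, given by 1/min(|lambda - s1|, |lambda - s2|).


dist(2.1900, {1, 12}) = min(|2.1900 - 1|, |2.1900 - 12|)
= min(1.1900, 9.8100) = 1.1900
Resolvent bound = 1/1.1900 = 0.8403

0.8403


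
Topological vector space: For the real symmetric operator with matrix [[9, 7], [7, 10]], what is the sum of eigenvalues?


For a self-adjoint (symmetric) matrix, the eigenvalues are real.
The sum of eigenvalues equals the trace of the matrix.
trace = 9 + 10 = 19

19


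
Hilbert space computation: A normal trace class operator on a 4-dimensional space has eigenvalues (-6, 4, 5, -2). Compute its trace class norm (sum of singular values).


For a normal operator, singular values equal |eigenvalues|.
Trace norm = sum |lambda_i| = 6 + 4 + 5 + 2
= 17

17


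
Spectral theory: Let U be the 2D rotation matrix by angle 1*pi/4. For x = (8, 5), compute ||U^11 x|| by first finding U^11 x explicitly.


U is a rotation by theta = 1*pi/4
U^11 = rotation by 11*theta = 11*pi/4 = 3*pi/4 (mod 2*pi)
cos(3*pi/4) = -0.7071, sin(3*pi/4) = 0.7071
U^11 x = (-0.7071 * 8 - 0.7071 * 5, 0.7071 * 8 + -0.7071 * 5)
= (-9.1924, 2.1213)
||U^11 x|| = sqrt((-9.1924)^2 + 2.1213^2) = sqrt(89.0000) = 9.4340

9.4340


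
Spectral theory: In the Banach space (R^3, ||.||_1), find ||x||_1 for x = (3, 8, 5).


The l^1 norm equals the sum of absolute values of all components.
||x||_1 = 3 + 8 + 5
= 16

16.0000


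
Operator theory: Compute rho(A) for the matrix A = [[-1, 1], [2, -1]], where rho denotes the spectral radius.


For a 2x2 matrix, eigenvalues satisfy lambda^2 - (trace)*lambda + det = 0
trace = -1 + -1 = -2
det = -1*-1 - 1*2 = -1
discriminant = (-2)^2 - 4*(-1) = 8
spectral radius = max |eigenvalue| = 2.4142

2.4142


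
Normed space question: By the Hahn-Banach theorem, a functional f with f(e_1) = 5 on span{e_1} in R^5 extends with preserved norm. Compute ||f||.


The norm of f is given by ||f|| = sup_{||x||=1} |f(x)|.
On span{e_1}, ||e_1|| = 1, so ||f|| = |f(e_1)| / ||e_1||
= |5| / 1 = 5.0000

5.0000


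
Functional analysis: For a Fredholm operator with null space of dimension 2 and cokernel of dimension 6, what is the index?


The Fredholm index is defined as ind(T) = dim(ker T) - dim(coker T)
= 2 - 6
= -4

-4


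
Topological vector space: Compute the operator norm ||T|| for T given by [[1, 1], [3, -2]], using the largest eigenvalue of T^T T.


A^T A = [[10, -5], [-5, 5]]
trace(A^T A) = 15, det(A^T A) = 25
discriminant = 15^2 - 4*25 = 125
Largest eigenvalue of A^T A = (trace + sqrt(disc))/2 = 13.0902
||T|| = sqrt(13.0902) = 3.6180

3.6180


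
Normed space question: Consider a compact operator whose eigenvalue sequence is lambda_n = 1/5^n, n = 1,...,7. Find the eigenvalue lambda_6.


The eigenvalue formula gives lambda_6 = 1/5^6
= 1/15625
= 6.4000e-05

6.4000e-05


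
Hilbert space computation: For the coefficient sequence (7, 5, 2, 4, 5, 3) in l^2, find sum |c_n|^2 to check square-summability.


sum |c_n|^2 = 7^2 + 5^2 + 2^2 + 4^2 + 5^2 + 3^2
= 49 + 25 + 4 + 16 + 25 + 9
= 128

128


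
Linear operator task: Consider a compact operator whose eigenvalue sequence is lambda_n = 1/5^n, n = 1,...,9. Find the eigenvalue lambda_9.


The eigenvalue formula gives lambda_9 = 1/5^9
= 1/1953125
= 5.1200e-07

5.1200e-07


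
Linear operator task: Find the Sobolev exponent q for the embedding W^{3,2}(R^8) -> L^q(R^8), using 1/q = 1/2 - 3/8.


Using the Sobolev embedding formula: 1/q = 1/p - k/n
1/q = 1/2 - 3/8 = 1/8
q = 1/(1/8) = 8

8.0000


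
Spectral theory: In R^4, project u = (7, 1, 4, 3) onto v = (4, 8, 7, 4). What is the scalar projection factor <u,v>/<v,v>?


Computing <u,v> = 7*4 + 1*8 + 4*7 + 3*4 = 76
Computing <v,v> = 4^2 + 8^2 + 7^2 + 4^2 = 145
Projection coefficient = 76/145 = 0.5241

0.5241


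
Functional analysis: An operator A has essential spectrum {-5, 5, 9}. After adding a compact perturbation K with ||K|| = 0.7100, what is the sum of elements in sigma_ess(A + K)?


By Weyl's theorem, the essential spectrum is invariant under compact perturbations.
sigma_ess(A + K) = sigma_ess(A) = {-5, 5, 9}
Sum = -5 + 5 + 9 = 9

9


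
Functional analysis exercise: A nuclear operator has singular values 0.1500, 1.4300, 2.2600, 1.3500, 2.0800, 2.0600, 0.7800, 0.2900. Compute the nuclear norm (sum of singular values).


The nuclear norm is the sum of all singular values.
||T||_1 = 0.1500 + 1.4300 + 2.2600 + 1.3500 + 2.0800 + 2.0600 + 0.7800 + 0.2900
= 10.4000

10.4000


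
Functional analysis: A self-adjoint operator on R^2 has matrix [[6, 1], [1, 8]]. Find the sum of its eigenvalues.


For a self-adjoint (symmetric) matrix, the eigenvalues are real.
The sum of eigenvalues equals the trace of the matrix.
trace = 6 + 8 = 14

14


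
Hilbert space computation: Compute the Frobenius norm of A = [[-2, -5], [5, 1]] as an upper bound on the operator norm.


||A||_F^2 = sum a_ij^2
= (-2)^2 + (-5)^2 + 5^2 + 1^2
= 4 + 25 + 25 + 1 = 55
||A||_F = sqrt(55) = 7.4162

7.4162


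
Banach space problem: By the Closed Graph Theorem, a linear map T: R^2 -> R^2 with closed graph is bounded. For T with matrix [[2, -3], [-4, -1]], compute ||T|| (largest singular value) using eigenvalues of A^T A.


A^T A = [[20, -2], [-2, 10]]
trace(A^T A) = 30, det(A^T A) = 196
discriminant = 30^2 - 4*196 = 116
Largest eigenvalue of A^T A = (trace + sqrt(disc))/2 = 20.3852
||T|| = sqrt(20.3852) = 4.5150

4.5150


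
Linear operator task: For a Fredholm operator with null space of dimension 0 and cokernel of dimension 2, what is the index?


The Fredholm index is defined as ind(T) = dim(ker T) - dim(coker T)
= 0 - 2
= -2

-2


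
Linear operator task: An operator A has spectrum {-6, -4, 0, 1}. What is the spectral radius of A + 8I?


Spectrum of A + 8I = {2, 4, 8, 9}
Spectral radius = max |lambda| over the shifted spectrum
= max(2, 4, 8, 9) = 9

9


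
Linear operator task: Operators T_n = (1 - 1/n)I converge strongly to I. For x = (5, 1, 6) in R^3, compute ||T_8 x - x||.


T_8 x - x = (1 - 1/8)x - x = -x/8
||x|| = sqrt(62) = 7.8740
||T_8 x - x|| = ||x||/8 = 7.8740/8 = 0.9843

0.9843


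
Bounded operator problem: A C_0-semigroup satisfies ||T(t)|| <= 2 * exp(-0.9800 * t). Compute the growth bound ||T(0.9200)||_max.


||T(0.9200)|| <= 2 * exp(-0.9800 * 0.9200)
= 2 * exp(-0.9016)
= 2 * 0.4059
= 0.8118

0.8118


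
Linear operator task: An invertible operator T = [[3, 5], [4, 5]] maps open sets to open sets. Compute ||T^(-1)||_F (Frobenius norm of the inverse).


det(T) = 3*5 - 5*4 = -5
T^(-1) = (1/-5) * [[5, -5], [-4, 3]] = [[-1.0000, 1.0000], [0.8000, -0.6000]]
||T^(-1)||_F^2 = (-1.0000)^2 + 1.0000^2 + 0.8000^2 + (-0.6000)^2 = 3.0000
||T^(-1)||_F = sqrt(3.0000) = 1.7321

1.7321


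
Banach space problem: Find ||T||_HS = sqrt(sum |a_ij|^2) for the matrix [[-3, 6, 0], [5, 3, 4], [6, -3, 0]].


The Hilbert-Schmidt norm is sqrt(sum of squares of all entries).
Sum of squares = (-3)^2 + 6^2 + 0^2 + 5^2 + 3^2 + 4^2 + 6^2 + (-3)^2 + 0^2
= 9 + 36 + 0 + 25 + 9 + 16 + 36 + 9 + 0 = 140
||T||_HS = sqrt(140) = 11.8322

11.8322


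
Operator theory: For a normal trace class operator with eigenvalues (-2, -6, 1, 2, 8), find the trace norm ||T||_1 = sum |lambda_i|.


For a normal operator, singular values equal |eigenvalues|.
Trace norm = sum |lambda_i| = 2 + 6 + 1 + 2 + 8
= 19

19


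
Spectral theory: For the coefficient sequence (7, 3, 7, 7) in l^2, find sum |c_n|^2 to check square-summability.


sum |c_n|^2 = 7^2 + 3^2 + 7^2 + 7^2
= 49 + 9 + 49 + 49
= 156

156


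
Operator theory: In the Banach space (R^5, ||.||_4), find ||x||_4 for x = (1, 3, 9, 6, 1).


The l^4 norm = (sum |x_i|^4)^(1/4)
Sum of 4th powers = 1 + 81 + 6561 + 1296 + 1 = 7940
||x||_4 = (7940)^(1/4) = 9.4396

9.4396


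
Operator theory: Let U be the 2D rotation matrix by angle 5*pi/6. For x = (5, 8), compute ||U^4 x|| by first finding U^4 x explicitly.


U is a rotation by theta = 5*pi/6
U^4 = rotation by 4*theta = 20*pi/6 = 8*pi/6 (mod 2*pi)
cos(8*pi/6) = -0.5000, sin(8*pi/6) = -0.8660
U^4 x = (-0.5000 * 5 - -0.8660 * 8, -0.8660 * 5 + -0.5000 * 8)
= (4.4282, -8.3301)
||U^4 x|| = sqrt(4.4282^2 + (-8.3301)^2) = sqrt(89.0000) = 9.4340

9.4340


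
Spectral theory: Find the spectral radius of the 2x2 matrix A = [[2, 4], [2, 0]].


For a 2x2 matrix, eigenvalues satisfy lambda^2 - (trace)*lambda + det = 0
trace = 2 + 0 = 2
det = 2*0 - 4*2 = -8
discriminant = 2^2 - 4*(-8) = 36
spectral radius = max |eigenvalue| = 4.0000

4.0000


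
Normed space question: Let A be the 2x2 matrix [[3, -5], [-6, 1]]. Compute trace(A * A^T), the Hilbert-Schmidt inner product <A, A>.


trace(A * A^T) = sum of squares of all entries
= 3^2 + (-5)^2 + (-6)^2 + 1^2
= 9 + 25 + 36 + 1
= 71

71


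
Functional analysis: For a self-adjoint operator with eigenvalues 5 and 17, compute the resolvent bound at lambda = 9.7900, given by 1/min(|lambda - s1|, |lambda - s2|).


dist(9.7900, {5, 17}) = min(|9.7900 - 5|, |9.7900 - 17|)
= min(4.7900, 7.2100) = 4.7900
Resolvent bound = 1/4.7900 = 0.2088

0.2088


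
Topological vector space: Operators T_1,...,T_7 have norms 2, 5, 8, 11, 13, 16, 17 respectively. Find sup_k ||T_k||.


By the Uniform Boundedness Principle, the supremum of norms is finite.
sup_k ||T_k|| = max(2, 5, 8, 11, 13, 16, 17) = 17

17


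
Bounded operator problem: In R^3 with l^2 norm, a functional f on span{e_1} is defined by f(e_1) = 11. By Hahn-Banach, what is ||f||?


The norm of f is given by ||f|| = sup_{||x||=1} |f(x)|.
On span{e_1}, ||e_1|| = 1, so ||f|| = |f(e_1)| / ||e_1||
= |11| / 1 = 11.0000

11.0000


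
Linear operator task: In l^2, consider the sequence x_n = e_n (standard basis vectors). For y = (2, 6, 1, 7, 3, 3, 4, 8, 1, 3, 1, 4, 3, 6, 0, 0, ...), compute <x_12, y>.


x_12 = e_12 is the standard basis vector with 1 in position 12.
<x_12, y> = y_12 = 4
As n -> infinity, <x_n, y> -> 0, confirming weak convergence of (x_n) to 0.

4


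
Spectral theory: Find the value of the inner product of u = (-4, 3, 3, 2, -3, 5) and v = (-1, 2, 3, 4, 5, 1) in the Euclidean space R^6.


Computing the standard inner product <u, v> = sum u_i * v_i
= -4*-1 + 3*2 + 3*3 + 2*4 + -3*5 + 5*1
= 4 + 6 + 9 + 8 + -15 + 5
= 17

17


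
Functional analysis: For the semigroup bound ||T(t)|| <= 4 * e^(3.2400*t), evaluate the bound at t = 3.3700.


||T(3.3700)|| <= 4 * exp(3.2400 * 3.3700)
= 4 * exp(10.9188)
= 4 * 55204.5138
= 220818.0551

220818.0551


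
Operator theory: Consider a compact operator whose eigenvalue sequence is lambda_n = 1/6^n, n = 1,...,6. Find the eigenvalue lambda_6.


The eigenvalue formula gives lambda_6 = 1/6^6
= 1/46656
= 2.1433e-05

2.1433e-05


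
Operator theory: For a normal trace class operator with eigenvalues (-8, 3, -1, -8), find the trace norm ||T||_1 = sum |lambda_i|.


For a normal operator, singular values equal |eigenvalues|.
Trace norm = sum |lambda_i| = 8 + 3 + 1 + 8
= 20

20


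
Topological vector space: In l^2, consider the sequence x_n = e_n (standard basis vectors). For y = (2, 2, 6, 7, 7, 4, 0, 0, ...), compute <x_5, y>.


x_5 = e_5 is the standard basis vector with 1 in position 5.
<x_5, y> = y_5 = 7
As n -> infinity, <x_n, y> -> 0, confirming weak convergence of (x_n) to 0.

7


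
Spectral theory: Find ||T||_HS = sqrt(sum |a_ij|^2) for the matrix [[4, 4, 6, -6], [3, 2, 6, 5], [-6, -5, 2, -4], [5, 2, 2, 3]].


The Hilbert-Schmidt norm is sqrt(sum of squares of all entries).
Sum of squares = 4^2 + 4^2 + 6^2 + (-6)^2 + 3^2 + 2^2 + 6^2 + 5^2 + (-6)^2 + (-5)^2 + 2^2 + (-4)^2 + 5^2 + 2^2 + 2^2 + 3^2
= 16 + 16 + 36 + 36 + 9 + 4 + 36 + 25 + 36 + 25 + 4 + 16 + 25 + 4 + 4 + 9 = 301
||T||_HS = sqrt(301) = 17.3494

17.3494


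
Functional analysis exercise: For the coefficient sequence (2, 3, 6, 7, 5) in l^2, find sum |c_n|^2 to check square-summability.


sum |c_n|^2 = 2^2 + 3^2 + 6^2 + 7^2 + 5^2
= 4 + 9 + 36 + 49 + 25
= 123

123


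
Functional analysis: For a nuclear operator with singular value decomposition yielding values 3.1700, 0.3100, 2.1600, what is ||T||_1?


The nuclear norm is the sum of all singular values.
||T||_1 = 3.1700 + 0.3100 + 2.1600
= 5.6400

5.6400


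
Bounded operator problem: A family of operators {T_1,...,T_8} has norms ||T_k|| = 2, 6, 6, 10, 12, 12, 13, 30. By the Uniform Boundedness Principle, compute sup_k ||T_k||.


By the Uniform Boundedness Principle, the supremum of norms is finite.
sup_k ||T_k|| = max(2, 6, 6, 10, 12, 12, 13, 30) = 30

30


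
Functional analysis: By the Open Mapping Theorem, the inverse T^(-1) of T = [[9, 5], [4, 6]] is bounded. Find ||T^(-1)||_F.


det(T) = 9*6 - 5*4 = 34
T^(-1) = (1/34) * [[6, -5], [-4, 9]] = [[0.1765, -0.1471], [-0.1176, 0.2647]]
||T^(-1)||_F^2 = 0.1765^2 + (-0.1471)^2 + (-0.1176)^2 + 0.2647^2 = 0.1367
||T^(-1)||_F = sqrt(0.1367) = 0.3697

0.3697


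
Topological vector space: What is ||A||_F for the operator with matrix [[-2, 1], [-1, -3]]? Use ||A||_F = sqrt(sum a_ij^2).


||A||_F^2 = sum a_ij^2
= (-2)^2 + 1^2 + (-1)^2 + (-3)^2
= 4 + 1 + 1 + 9 = 15
||A||_F = sqrt(15) = 3.8730

3.8730


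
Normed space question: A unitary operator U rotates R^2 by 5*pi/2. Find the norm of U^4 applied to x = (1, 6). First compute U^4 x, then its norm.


U is a rotation by theta = 5*pi/2
U^4 = rotation by 4*theta = 20*pi/2 = 0*pi/2 (mod 2*pi)
cos(0*pi/2) = 1.0000, sin(0*pi/2) = 0.0000
U^4 x = (1.0000 * 1 - 0.0000 * 6, 0.0000 * 1 + 1.0000 * 6)
= (1.0000, 6.0000)
||U^4 x|| = sqrt(1.0000^2 + 6.0000^2) = sqrt(37.0000) = 6.0828

6.0828


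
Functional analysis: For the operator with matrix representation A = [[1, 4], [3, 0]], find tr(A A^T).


trace(A * A^T) = sum of squares of all entries
= 1^2 + 4^2 + 3^2 + 0^2
= 1 + 16 + 9 + 0
= 26

26


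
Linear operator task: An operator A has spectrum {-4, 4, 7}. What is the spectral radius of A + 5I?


Spectrum of A + 5I = {1, 9, 12}
Spectral radius = max |lambda| over the shifted spectrum
= max(1, 9, 12) = 12

12


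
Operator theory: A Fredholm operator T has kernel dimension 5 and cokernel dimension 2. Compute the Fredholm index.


The Fredholm index is defined as ind(T) = dim(ker T) - dim(coker T)
= 5 - 2
= 3

3


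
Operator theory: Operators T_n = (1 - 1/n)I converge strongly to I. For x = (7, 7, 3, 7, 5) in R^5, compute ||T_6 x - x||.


T_6 x - x = (1 - 1/6)x - x = -x/6
||x|| = sqrt(181) = 13.4536
||T_6 x - x|| = ||x||/6 = 13.4536/6 = 2.2423

2.2423


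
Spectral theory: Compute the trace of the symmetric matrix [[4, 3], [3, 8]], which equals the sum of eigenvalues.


For a self-adjoint (symmetric) matrix, the eigenvalues are real.
The sum of eigenvalues equals the trace of the matrix.
trace = 4 + 8 = 12

12


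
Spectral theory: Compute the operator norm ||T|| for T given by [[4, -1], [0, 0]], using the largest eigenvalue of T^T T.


A^T A = [[16, -4], [-4, 1]]
trace(A^T A) = 17, det(A^T A) = 0
discriminant = 17^2 - 4*0 = 289
Largest eigenvalue of A^T A = (trace + sqrt(disc))/2 = 17.0000
||T|| = sqrt(17.0000) = 4.1231

4.1231


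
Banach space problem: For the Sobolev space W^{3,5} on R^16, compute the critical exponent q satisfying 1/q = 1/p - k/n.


Using the Sobolev embedding formula: 1/q = 1/p - k/n
1/q = 1/5 - 3/16 = 1/80
q = 1/(1/80) = 80

80.0000


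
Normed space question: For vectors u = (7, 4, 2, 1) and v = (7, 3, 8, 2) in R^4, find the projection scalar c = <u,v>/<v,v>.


Computing <u,v> = 7*7 + 4*3 + 2*8 + 1*2 = 79
Computing <v,v> = 7^2 + 3^2 + 8^2 + 2^2 = 126
Projection coefficient = 79/126 = 0.6270

0.6270


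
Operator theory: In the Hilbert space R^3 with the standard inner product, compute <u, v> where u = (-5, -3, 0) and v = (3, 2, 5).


Computing the standard inner product <u, v> = sum u_i * v_i
= -5*3 + -3*2 + 0*5
= -15 + -6 + 0
= -21

-21


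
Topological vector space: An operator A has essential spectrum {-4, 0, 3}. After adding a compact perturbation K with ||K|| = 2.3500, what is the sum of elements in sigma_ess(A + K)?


By Weyl's theorem, the essential spectrum is invariant under compact perturbations.
sigma_ess(A + K) = sigma_ess(A) = {-4, 0, 3}
Sum = -4 + 0 + 3 = -1

-1


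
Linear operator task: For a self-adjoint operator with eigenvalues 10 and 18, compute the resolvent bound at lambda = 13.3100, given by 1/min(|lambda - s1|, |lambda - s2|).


dist(13.3100, {10, 18}) = min(|13.3100 - 10|, |13.3100 - 18|)
= min(3.3100, 4.6900) = 3.3100
Resolvent bound = 1/3.3100 = 0.3021

0.3021


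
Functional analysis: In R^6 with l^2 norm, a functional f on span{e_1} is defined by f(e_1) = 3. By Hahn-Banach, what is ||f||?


The norm of f is given by ||f|| = sup_{||x||=1} |f(x)|.
On span{e_1}, ||e_1|| = 1, so ||f|| = |f(e_1)| / ||e_1||
= |3| / 1 = 3.0000

3.0000


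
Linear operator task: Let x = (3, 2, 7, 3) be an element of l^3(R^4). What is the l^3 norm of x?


The l^3 norm = (sum |x_i|^3)^(1/3)
Sum of 3th powers = 27 + 8 + 343 + 27 = 405
||x||_3 = (405)^(1/3) = 7.3986

7.3986


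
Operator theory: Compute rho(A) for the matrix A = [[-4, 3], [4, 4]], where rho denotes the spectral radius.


For a 2x2 matrix, eigenvalues satisfy lambda^2 - (trace)*lambda + det = 0
trace = -4 + 4 = 0
det = -4*4 - 3*4 = -28
discriminant = 0^2 - 4*(-28) = 112
spectral radius = max |eigenvalue| = 5.2915

5.2915


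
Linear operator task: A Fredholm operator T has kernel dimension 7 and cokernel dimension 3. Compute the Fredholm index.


The Fredholm index is defined as ind(T) = dim(ker T) - dim(coker T)
= 7 - 3
= 4

4


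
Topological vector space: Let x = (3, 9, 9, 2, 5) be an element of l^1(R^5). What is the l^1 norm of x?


The l^1 norm equals the sum of absolute values of all components.
||x||_1 = 3 + 9 + 9 + 2 + 5
= 28

28.0000


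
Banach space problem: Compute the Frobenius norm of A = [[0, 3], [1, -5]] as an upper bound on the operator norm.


||A||_F^2 = sum a_ij^2
= 0^2 + 3^2 + 1^2 + (-5)^2
= 0 + 9 + 1 + 25 = 35
||A||_F = sqrt(35) = 5.9161

5.9161


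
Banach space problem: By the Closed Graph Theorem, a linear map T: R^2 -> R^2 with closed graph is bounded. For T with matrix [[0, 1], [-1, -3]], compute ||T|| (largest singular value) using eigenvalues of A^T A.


A^T A = [[1, 3], [3, 10]]
trace(A^T A) = 11, det(A^T A) = 1
discriminant = 11^2 - 4*1 = 117
Largest eigenvalue of A^T A = (trace + sqrt(disc))/2 = 10.9083
||T|| = sqrt(10.9083) = 3.3028

3.3028


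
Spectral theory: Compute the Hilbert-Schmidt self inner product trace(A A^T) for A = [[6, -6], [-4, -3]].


trace(A * A^T) = sum of squares of all entries
= 6^2 + (-6)^2 + (-4)^2 + (-3)^2
= 36 + 36 + 16 + 9
= 97

97


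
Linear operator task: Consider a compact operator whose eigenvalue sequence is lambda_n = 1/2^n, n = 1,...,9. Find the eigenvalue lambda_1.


The eigenvalue formula gives lambda_1 = 1/2^1
= 1/2
= 0.5000

0.5000


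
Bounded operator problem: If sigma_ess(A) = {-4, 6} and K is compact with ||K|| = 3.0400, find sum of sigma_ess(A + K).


By Weyl's theorem, the essential spectrum is invariant under compact perturbations.
sigma_ess(A + K) = sigma_ess(A) = {-4, 6}
Sum = -4 + 6 = 2

2


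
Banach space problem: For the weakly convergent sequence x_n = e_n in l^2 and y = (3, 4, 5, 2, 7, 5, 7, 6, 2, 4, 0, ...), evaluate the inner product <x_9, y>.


x_9 = e_9 is the standard basis vector with 1 in position 9.
<x_9, y> = y_9 = 2
As n -> infinity, <x_n, y> -> 0, confirming weak convergence of (x_n) to 0.

2


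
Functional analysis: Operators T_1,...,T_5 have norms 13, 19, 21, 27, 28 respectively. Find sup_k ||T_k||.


By the Uniform Boundedness Principle, the supremum of norms is finite.
sup_k ||T_k|| = max(13, 19, 21, 27, 28) = 28

28


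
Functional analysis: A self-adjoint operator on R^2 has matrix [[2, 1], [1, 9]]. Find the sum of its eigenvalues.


For a self-adjoint (symmetric) matrix, the eigenvalues are real.
The sum of eigenvalues equals the trace of the matrix.
trace = 2 + 9 = 11

11


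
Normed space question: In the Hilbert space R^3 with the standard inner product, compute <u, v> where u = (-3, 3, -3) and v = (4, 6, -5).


Computing the standard inner product <u, v> = sum u_i * v_i
= -3*4 + 3*6 + -3*-5
= -12 + 18 + 15
= 21

21


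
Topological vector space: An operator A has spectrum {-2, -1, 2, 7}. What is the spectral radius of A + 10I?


Spectrum of A + 10I = {8, 9, 12, 17}
Spectral radius = max |lambda| over the shifted spectrum
= max(8, 9, 12, 17) = 17

17


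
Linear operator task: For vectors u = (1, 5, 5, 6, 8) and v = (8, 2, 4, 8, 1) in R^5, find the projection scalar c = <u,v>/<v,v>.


Computing <u,v> = 1*8 + 5*2 + 5*4 + 6*8 + 8*1 = 94
Computing <v,v> = 8^2 + 2^2 + 4^2 + 8^2 + 1^2 = 149
Projection coefficient = 94/149 = 0.6309

0.6309


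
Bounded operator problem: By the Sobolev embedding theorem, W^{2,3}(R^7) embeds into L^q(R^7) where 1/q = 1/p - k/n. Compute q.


Using the Sobolev embedding formula: 1/q = 1/p - k/n
1/q = 1/3 - 2/7 = 1/21
q = 1/(1/21) = 21

21.0000


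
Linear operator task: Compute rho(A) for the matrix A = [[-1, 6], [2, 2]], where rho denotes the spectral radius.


For a 2x2 matrix, eigenvalues satisfy lambda^2 - (trace)*lambda + det = 0
trace = -1 + 2 = 1
det = -1*2 - 6*2 = -14
discriminant = 1^2 - 4*(-14) = 57
spectral radius = max |eigenvalue| = 4.2749

4.2749


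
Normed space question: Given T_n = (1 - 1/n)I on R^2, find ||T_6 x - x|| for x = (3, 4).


T_6 x - x = (1 - 1/6)x - x = -x/6
||x|| = sqrt(25) = 5.0000
||T_6 x - x|| = ||x||/6 = 5.0000/6 = 0.8333

0.8333


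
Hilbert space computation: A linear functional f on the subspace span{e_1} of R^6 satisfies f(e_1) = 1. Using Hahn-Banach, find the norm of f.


The norm of f is given by ||f|| = sup_{||x||=1} |f(x)|.
On span{e_1}, ||e_1|| = 1, so ||f|| = |f(e_1)| / ||e_1||
= |1| / 1 = 1.0000

1.0000


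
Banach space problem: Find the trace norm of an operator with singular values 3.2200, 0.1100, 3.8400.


The nuclear norm is the sum of all singular values.
||T||_1 = 3.2200 + 0.1100 + 3.8400
= 7.1700

7.1700


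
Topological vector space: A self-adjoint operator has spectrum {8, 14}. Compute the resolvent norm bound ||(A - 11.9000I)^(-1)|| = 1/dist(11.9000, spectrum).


dist(11.9000, {8, 14}) = min(|11.9000 - 8|, |11.9000 - 14|)
= min(3.9000, 2.1000) = 2.1000
Resolvent bound = 1/2.1000 = 0.4762

0.4762


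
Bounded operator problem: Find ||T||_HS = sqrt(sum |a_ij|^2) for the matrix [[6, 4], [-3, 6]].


The Hilbert-Schmidt norm is sqrt(sum of squares of all entries).
Sum of squares = 6^2 + 4^2 + (-3)^2 + 6^2
= 36 + 16 + 9 + 36 = 97
||T||_HS = sqrt(97) = 9.8489

9.8489


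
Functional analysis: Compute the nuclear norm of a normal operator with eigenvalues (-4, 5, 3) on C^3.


For a normal operator, singular values equal |eigenvalues|.
Trace norm = sum |lambda_i| = 4 + 5 + 3
= 12

12


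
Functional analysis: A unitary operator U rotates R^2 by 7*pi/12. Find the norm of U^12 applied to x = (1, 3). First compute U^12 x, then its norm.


U is a rotation by theta = 7*pi/12
U^12 = rotation by 12*theta = 84*pi/12 = 12*pi/12 (mod 2*pi)
cos(12*pi/12) = -1.0000, sin(12*pi/12) = 0.0000
U^12 x = (-1.0000 * 1 - 0.0000 * 3, 0.0000 * 1 + -1.0000 * 3)
= (-1.0000, -3.0000)
||U^12 x|| = sqrt((-1.0000)^2 + (-3.0000)^2) = sqrt(10.0000) = 3.1623

3.1623


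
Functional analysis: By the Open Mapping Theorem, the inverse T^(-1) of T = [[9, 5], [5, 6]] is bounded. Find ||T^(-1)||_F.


det(T) = 9*6 - 5*5 = 29
T^(-1) = (1/29) * [[6, -5], [-5, 9]] = [[0.2069, -0.1724], [-0.1724, 0.3103]]
||T^(-1)||_F^2 = 0.2069^2 + (-0.1724)^2 + (-0.1724)^2 + 0.3103^2 = 0.1986
||T^(-1)||_F = sqrt(0.1986) = 0.4456

0.4456


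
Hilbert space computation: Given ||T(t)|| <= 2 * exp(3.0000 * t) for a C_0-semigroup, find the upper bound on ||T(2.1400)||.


||T(2.1400)|| <= 2 * exp(3.0000 * 2.1400)
= 2 * exp(6.4200)
= 2 * 614.0031
= 1228.0062

1228.0062


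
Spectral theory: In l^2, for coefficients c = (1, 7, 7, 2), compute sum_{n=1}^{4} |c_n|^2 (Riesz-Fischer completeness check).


sum |c_n|^2 = 1^2 + 7^2 + 7^2 + 2^2
= 1 + 49 + 49 + 4
= 103

103


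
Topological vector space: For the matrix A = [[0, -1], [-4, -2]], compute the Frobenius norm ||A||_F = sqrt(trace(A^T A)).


||A||_F^2 = sum a_ij^2
= 0^2 + (-1)^2 + (-4)^2 + (-2)^2
= 0 + 1 + 16 + 4 = 21
||A||_F = sqrt(21) = 4.5826

4.5826


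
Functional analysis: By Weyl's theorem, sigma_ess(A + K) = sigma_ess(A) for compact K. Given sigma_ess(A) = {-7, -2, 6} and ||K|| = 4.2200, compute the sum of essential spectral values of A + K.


By Weyl's theorem, the essential spectrum is invariant under compact perturbations.
sigma_ess(A + K) = sigma_ess(A) = {-7, -2, 6}
Sum = -7 + -2 + 6 = -3

-3


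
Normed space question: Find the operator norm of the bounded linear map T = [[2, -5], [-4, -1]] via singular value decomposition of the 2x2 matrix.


A^T A = [[20, -6], [-6, 26]]
trace(A^T A) = 46, det(A^T A) = 484
discriminant = 46^2 - 4*484 = 180
Largest eigenvalue of A^T A = (trace + sqrt(disc))/2 = 29.7082
||T|| = sqrt(29.7082) = 5.4505

5.4505


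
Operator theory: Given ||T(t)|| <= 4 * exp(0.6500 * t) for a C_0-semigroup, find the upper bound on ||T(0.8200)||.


||T(0.8200)|| <= 4 * exp(0.6500 * 0.8200)
= 4 * exp(0.5330)
= 4 * 1.7040
= 6.8161

6.8161


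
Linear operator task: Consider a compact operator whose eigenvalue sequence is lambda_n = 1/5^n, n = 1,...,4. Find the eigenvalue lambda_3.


The eigenvalue formula gives lambda_3 = 1/5^3
= 1/125
= 0.0080

0.0080


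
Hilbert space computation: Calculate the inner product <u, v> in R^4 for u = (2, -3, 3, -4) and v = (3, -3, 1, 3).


Computing the standard inner product <u, v> = sum u_i * v_i
= 2*3 + -3*-3 + 3*1 + -4*3
= 6 + 9 + 3 + -12
= 6

6


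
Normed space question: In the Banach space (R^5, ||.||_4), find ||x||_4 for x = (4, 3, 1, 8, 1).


The l^4 norm = (sum |x_i|^4)^(1/4)
Sum of 4th powers = 256 + 81 + 1 + 4096 + 1 = 4435
||x||_4 = (4435)^(1/4) = 8.1606

8.1606


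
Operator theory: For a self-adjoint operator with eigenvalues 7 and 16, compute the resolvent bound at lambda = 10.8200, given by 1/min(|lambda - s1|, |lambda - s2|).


dist(10.8200, {7, 16}) = min(|10.8200 - 7|, |10.8200 - 16|)
= min(3.8200, 5.1800) = 3.8200
Resolvent bound = 1/3.8200 = 0.2618

0.2618


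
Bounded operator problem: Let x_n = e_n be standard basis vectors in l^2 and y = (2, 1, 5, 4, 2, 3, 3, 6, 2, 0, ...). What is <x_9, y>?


x_9 = e_9 is the standard basis vector with 1 in position 9.
<x_9, y> = y_9 = 2
As n -> infinity, <x_n, y> -> 0, confirming weak convergence of (x_n) to 0.

2


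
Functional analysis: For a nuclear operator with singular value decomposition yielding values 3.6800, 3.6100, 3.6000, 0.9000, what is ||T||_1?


The nuclear norm is the sum of all singular values.
||T||_1 = 3.6800 + 3.6100 + 3.6000 + 0.9000
= 11.7900

11.7900


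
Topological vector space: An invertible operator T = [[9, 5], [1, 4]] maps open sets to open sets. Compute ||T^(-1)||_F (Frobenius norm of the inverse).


det(T) = 9*4 - 5*1 = 31
T^(-1) = (1/31) * [[4, -5], [-1, 9]] = [[0.1290, -0.1613], [-0.0323, 0.2903]]
||T^(-1)||_F^2 = 0.1290^2 + (-0.1613)^2 + (-0.0323)^2 + 0.2903^2 = 0.1280
||T^(-1)||_F = sqrt(0.1280) = 0.3578

0.3578


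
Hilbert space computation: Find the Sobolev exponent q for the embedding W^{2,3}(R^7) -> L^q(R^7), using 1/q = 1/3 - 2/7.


Using the Sobolev embedding formula: 1/q = 1/p - k/n
1/q = 1/3 - 2/7 = 1/21
q = 1/(1/21) = 21

21.0000


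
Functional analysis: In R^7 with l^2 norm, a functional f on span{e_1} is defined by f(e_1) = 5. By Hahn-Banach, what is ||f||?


The norm of f is given by ||f|| = sup_{||x||=1} |f(x)|.
On span{e_1}, ||e_1|| = 1, so ||f|| = |f(e_1)| / ||e_1||
= |5| / 1 = 5.0000

5.0000


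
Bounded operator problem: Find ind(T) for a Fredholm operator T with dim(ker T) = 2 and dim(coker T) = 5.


The Fredholm index is defined as ind(T) = dim(ker T) - dim(coker T)
= 2 - 5
= -3

-3


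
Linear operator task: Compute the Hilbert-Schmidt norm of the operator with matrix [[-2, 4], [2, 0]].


The Hilbert-Schmidt norm is sqrt(sum of squares of all entries).
Sum of squares = (-2)^2 + 4^2 + 2^2 + 0^2
= 4 + 16 + 4 + 0 = 24
||T||_HS = sqrt(24) = 4.8990

4.8990


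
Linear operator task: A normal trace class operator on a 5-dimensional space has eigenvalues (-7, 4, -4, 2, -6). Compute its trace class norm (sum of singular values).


For a normal operator, singular values equal |eigenvalues|.
Trace norm = sum |lambda_i| = 7 + 4 + 4 + 2 + 6
= 23

23


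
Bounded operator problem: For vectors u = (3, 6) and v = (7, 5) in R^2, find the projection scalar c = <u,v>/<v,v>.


Computing <u,v> = 3*7 + 6*5 = 51
Computing <v,v> = 7^2 + 5^2 = 74
Projection coefficient = 51/74 = 0.6892

0.6892


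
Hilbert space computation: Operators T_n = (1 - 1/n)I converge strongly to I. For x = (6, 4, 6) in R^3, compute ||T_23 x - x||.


T_23 x - x = (1 - 1/23)x - x = -x/23
||x|| = sqrt(88) = 9.3808
||T_23 x - x|| = ||x||/23 = 9.3808/23 = 0.4079

0.4079


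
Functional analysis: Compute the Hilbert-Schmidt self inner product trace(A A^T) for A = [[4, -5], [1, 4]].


trace(A * A^T) = sum of squares of all entries
= 4^2 + (-5)^2 + 1^2 + 4^2
= 16 + 25 + 1 + 16
= 58

58


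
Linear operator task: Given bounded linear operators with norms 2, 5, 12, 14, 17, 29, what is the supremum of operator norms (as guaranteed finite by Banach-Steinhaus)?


By the Uniform Boundedness Principle, the supremum of norms is finite.
sup_k ||T_k|| = max(2, 5, 12, 14, 17, 29) = 29

29


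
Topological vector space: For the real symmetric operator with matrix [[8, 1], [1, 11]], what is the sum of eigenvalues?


For a self-adjoint (symmetric) matrix, the eigenvalues are real.
The sum of eigenvalues equals the trace of the matrix.
trace = 8 + 11 = 19

19


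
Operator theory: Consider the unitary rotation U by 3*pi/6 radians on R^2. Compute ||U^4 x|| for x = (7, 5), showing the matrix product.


U is a rotation by theta = 3*pi/6
U^4 = rotation by 4*theta = 12*pi/6 = 0*pi/6 (mod 2*pi)
cos(0*pi/6) = 1.0000, sin(0*pi/6) = 0.0000
U^4 x = (1.0000 * 7 - 0.0000 * 5, 0.0000 * 7 + 1.0000 * 5)
= (7.0000, 5.0000)
||U^4 x|| = sqrt(7.0000^2 + 5.0000^2) = sqrt(74.0000) = 8.6023

8.6023


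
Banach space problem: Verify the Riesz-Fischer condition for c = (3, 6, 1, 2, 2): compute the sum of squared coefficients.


sum |c_n|^2 = 3^2 + 6^2 + 1^2 + 2^2 + 2^2
= 9 + 36 + 1 + 4 + 4
= 54

54


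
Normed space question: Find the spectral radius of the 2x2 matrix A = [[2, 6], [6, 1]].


For a 2x2 matrix, eigenvalues satisfy lambda^2 - (trace)*lambda + det = 0
trace = 2 + 1 = 3
det = 2*1 - 6*6 = -34
discriminant = 3^2 - 4*(-34) = 145
spectral radius = max |eigenvalue| = 7.5208

7.5208


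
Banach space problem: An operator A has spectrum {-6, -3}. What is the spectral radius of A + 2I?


Spectrum of A + 2I = {-4, -1}
Spectral radius = max |lambda| over the shifted spectrum
= max(4, 1) = 4

4


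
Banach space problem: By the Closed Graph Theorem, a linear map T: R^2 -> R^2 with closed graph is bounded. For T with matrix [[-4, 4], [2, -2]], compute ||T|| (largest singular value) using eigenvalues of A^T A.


A^T A = [[20, -20], [-20, 20]]
trace(A^T A) = 40, det(A^T A) = 0
discriminant = 40^2 - 4*0 = 1600
Largest eigenvalue of A^T A = (trace + sqrt(disc))/2 = 40.0000
||T|| = sqrt(40.0000) = 6.3246

6.3246


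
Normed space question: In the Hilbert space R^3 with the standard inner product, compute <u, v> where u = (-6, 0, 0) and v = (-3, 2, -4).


Computing the standard inner product <u, v> = sum u_i * v_i
= -6*-3 + 0*2 + 0*-4
= 18 + 0 + 0
= 18

18


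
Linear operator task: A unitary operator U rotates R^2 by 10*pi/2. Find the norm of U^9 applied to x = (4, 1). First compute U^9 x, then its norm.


U is a rotation by theta = 10*pi/2
U^9 = rotation by 9*theta = 90*pi/2 = 2*pi/2 (mod 2*pi)
cos(2*pi/2) = -1.0000, sin(2*pi/2) = 0.0000
U^9 x = (-1.0000 * 4 - 0.0000 * 1, 0.0000 * 4 + -1.0000 * 1)
= (-4.0000, -1.0000)
||U^9 x|| = sqrt((-4.0000)^2 + (-1.0000)^2) = sqrt(17.0000) = 4.1231

4.1231


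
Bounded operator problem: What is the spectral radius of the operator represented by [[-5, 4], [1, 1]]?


For a 2x2 matrix, eigenvalues satisfy lambda^2 - (trace)*lambda + det = 0
trace = -5 + 1 = -4
det = -5*1 - 4*1 = -9
discriminant = (-4)^2 - 4*(-9) = 52
spectral radius = max |eigenvalue| = 5.6056

5.6056


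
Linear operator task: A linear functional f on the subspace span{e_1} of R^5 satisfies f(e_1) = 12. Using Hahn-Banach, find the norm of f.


The norm of f is given by ||f|| = sup_{||x||=1} |f(x)|.
On span{e_1}, ||e_1|| = 1, so ||f|| = |f(e_1)| / ||e_1||
= |12| / 1 = 12.0000

12.0000


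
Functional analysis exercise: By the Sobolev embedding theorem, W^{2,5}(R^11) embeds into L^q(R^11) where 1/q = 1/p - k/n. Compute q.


Using the Sobolev embedding formula: 1/q = 1/p - k/n
1/q = 1/5 - 2/11 = 1/55
q = 1/(1/55) = 55

55.0000


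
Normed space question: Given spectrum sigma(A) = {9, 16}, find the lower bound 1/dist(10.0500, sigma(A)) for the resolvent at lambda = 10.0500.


dist(10.0500, {9, 16}) = min(|10.0500 - 9|, |10.0500 - 16|)
= min(1.0500, 5.9500) = 1.0500
Resolvent bound = 1/1.0500 = 0.9524

0.9524


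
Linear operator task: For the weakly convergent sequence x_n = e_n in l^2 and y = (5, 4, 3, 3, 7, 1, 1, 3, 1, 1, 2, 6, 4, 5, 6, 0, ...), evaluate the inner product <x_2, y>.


x_2 = e_2 is the standard basis vector with 1 in position 2.
<x_2, y> = y_2 = 4
As n -> infinity, <x_n, y> -> 0, confirming weak convergence of (x_n) to 0.

4


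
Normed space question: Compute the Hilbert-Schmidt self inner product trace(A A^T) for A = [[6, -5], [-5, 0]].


trace(A * A^T) = sum of squares of all entries
= 6^2 + (-5)^2 + (-5)^2 + 0^2
= 36 + 25 + 25 + 0
= 86

86


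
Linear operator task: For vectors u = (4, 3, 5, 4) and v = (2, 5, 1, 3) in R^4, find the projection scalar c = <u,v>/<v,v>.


Computing <u,v> = 4*2 + 3*5 + 5*1 + 4*3 = 40
Computing <v,v> = 2^2 + 5^2 + 1^2 + 3^2 = 39
Projection coefficient = 40/39 = 1.0256

1.0256


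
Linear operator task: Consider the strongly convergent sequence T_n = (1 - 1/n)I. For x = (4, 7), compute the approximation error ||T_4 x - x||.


T_4 x - x = (1 - 1/4)x - x = -x/4
||x|| = sqrt(65) = 8.0623
||T_4 x - x|| = ||x||/4 = 8.0623/4 = 2.0156

2.0156


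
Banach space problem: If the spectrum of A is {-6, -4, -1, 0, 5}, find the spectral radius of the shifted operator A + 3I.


Spectrum of A + 3I = {-3, -1, 2, 3, 8}
Spectral radius = max |lambda| over the shifted spectrum
= max(3, 1, 2, 3, 8) = 8

8


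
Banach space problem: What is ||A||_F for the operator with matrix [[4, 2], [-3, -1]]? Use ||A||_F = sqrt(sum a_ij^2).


||A||_F^2 = sum a_ij^2
= 4^2 + 2^2 + (-3)^2 + (-1)^2
= 16 + 4 + 9 + 1 = 30
||A||_F = sqrt(30) = 5.4772

5.4772


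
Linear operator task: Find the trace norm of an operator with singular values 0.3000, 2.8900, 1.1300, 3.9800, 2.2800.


The nuclear norm is the sum of all singular values.
||T||_1 = 0.3000 + 2.8900 + 1.1300 + 3.9800 + 2.2800
= 10.5800

10.5800


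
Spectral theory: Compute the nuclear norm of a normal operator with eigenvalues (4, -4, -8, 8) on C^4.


For a normal operator, singular values equal |eigenvalues|.
Trace norm = sum |lambda_i| = 4 + 4 + 8 + 8
= 24

24


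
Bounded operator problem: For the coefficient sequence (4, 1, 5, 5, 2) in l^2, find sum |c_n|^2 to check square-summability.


sum |c_n|^2 = 4^2 + 1^2 + 5^2 + 5^2 + 2^2
= 16 + 1 + 25 + 25 + 4
= 71

71


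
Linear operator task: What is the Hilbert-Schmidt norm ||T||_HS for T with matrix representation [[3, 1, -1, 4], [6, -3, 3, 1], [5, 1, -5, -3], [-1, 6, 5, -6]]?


The Hilbert-Schmidt norm is sqrt(sum of squares of all entries).
Sum of squares = 3^2 + 1^2 + (-1)^2 + 4^2 + 6^2 + (-3)^2 + 3^2 + 1^2 + 5^2 + 1^2 + (-5)^2 + (-3)^2 + (-1)^2 + 6^2 + 5^2 + (-6)^2
= 9 + 1 + 1 + 16 + 36 + 9 + 9 + 1 + 25 + 1 + 25 + 9 + 1 + 36 + 25 + 36 = 240
||T||_HS = sqrt(240) = 15.4919

15.4919


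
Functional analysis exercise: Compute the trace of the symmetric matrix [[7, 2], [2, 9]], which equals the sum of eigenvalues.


For a self-adjoint (symmetric) matrix, the eigenvalues are real.
The sum of eigenvalues equals the trace of the matrix.
trace = 7 + 9 = 16

16


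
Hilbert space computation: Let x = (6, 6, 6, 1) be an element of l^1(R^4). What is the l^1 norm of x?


The l^1 norm equals the sum of absolute values of all components.
||x||_1 = 6 + 6 + 6 + 1
= 19

19.0000


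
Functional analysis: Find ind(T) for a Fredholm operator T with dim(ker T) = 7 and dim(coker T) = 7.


The Fredholm index is defined as ind(T) = dim(ker T) - dim(coker T)
= 7 - 7
= 0

0


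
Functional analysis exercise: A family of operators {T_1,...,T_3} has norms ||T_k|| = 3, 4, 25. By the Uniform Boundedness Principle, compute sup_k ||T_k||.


By the Uniform Boundedness Principle, the supremum of norms is finite.
sup_k ||T_k|| = max(3, 4, 25) = 25

25


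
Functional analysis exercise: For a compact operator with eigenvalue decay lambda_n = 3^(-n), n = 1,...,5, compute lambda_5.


The eigenvalue formula gives lambda_5 = 1/3^5
= 1/243
= 0.0041

0.0041


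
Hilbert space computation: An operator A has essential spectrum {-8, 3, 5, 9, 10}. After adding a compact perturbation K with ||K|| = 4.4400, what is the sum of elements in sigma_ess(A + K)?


By Weyl's theorem, the essential spectrum is invariant under compact perturbations.
sigma_ess(A + K) = sigma_ess(A) = {-8, 3, 5, 9, 10}
Sum = -8 + 3 + 5 + 9 + 10 = 19

19


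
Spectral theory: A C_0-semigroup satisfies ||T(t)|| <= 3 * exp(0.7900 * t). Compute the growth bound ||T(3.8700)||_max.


||T(3.8700)|| <= 3 * exp(0.7900 * 3.8700)
= 3 * exp(3.0573)
= 3 * 21.2701
= 63.8102

63.8102


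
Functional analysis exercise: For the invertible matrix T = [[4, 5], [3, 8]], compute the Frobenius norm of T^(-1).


det(T) = 4*8 - 5*3 = 17
T^(-1) = (1/17) * [[8, -5], [-3, 4]] = [[0.4706, -0.2941], [-0.1765, 0.2353]]
||T^(-1)||_F^2 = 0.4706^2 + (-0.2941)^2 + (-0.1765)^2 + 0.2353^2 = 0.3945
||T^(-1)||_F = sqrt(0.3945) = 0.6281

0.6281


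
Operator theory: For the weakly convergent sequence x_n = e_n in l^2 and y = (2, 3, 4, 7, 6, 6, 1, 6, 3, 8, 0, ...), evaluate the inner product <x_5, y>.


x_5 = e_5 is the standard basis vector with 1 in position 5.
<x_5, y> = y_5 = 6
As n -> infinity, <x_n, y> -> 0, confirming weak convergence of (x_n) to 0.

6


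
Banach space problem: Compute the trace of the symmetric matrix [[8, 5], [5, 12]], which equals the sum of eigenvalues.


For a self-adjoint (symmetric) matrix, the eigenvalues are real.
The sum of eigenvalues equals the trace of the matrix.
trace = 8 + 12 = 20

20


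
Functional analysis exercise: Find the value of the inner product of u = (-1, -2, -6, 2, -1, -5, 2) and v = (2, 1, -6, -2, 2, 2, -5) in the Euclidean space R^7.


Computing the standard inner product <u, v> = sum u_i * v_i
= -1*2 + -2*1 + -6*-6 + 2*-2 + -1*2 + -5*2 + 2*-5
= -2 + -2 + 36 + -4 + -2 + -10 + -10
= 6

6
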